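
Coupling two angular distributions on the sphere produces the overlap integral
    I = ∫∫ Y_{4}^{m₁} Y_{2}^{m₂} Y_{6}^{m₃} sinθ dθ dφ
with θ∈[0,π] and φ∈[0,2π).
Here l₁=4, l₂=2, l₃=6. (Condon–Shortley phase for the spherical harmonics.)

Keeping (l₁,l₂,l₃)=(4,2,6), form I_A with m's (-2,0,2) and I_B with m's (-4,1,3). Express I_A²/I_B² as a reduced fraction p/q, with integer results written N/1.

l's match ⇒ only the (l;m) 3-j factors differ between A and B.
A: triangle coeff Δ(4,2,6) = 1/6435; Σ_t [0,0]: t=0:+1/5760 = 1/5760; (3j)²=56/2145 [(4 2 6; -2 0 2)], sign=+1
B: triangle coeff Δ(4,2,6) = 1/6435; Σ_t [0,0]: t=0:+1/241920 = 1/241920; (3j)²=1/715 [(4 2 6; -4 1 3)], sign=-1
I_A²/I_B² = (56/2145)/(1/715) = 56/3

56/3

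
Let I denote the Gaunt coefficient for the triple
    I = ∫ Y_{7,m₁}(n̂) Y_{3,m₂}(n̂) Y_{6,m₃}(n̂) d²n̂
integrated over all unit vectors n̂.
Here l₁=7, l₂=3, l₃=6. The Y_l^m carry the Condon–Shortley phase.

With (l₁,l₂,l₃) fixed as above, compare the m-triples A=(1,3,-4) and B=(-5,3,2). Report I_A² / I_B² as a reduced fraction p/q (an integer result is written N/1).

5/22

l's match ⇒ only the (l;m) 3-j factors differ between A and B.
A: triangle coeff Δ(7,3,6) = 1/2042040; Σ_t [4,4]: t=4:+1/3870720 = 1/3870720; (3j)²=675/136136 [(7 3 6; 1 3 -4)], sign=+1
B: triangle coeff Δ(7,3,6) = 1/2042040; Σ_t [4,4]: t=4:+1/3870720 = 1/3870720; (3j)²=135/6188 [(7 3 6; -5 3 2)], sign=+1
I_A²/I_B² = (675/136136)/(135/6188) = 5/22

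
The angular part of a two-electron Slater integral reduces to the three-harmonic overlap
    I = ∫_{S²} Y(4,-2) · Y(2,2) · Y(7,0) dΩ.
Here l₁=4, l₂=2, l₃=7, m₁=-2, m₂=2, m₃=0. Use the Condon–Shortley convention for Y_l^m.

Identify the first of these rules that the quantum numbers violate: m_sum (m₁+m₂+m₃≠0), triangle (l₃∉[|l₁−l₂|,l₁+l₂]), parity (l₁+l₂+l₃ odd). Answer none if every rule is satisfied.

azimuthal sum: -2 + 2 + 0 = 0  ✓
2 ≤ 7 ≤ 6 (triangle on l)  ✗
L = 4 + 2 + 7 = 13 (odd)

triangle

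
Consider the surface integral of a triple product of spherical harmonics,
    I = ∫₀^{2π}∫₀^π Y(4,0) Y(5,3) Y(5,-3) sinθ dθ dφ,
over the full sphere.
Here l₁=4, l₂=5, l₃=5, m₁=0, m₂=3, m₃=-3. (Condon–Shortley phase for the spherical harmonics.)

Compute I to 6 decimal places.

0.130198

Rules hold: Σm=0, L=14 even, 1≤5≤9.
N = 9·11·11 = 1089
Δ = 4!·4!·6!/15! = 1/3153150
Racah Σ t=0..4: t=0:+1/69120 t=1:−1/1728 t=2:+1/576 t=3:−1/1728 t=4:+1/69120 = 7/11520
⇒ 3j(4 5 5; 0 0 0)² = 2/143, sgn -1
Racah Σ t=2..4: t=2:+1/11520 t=3:−1/4320 t=4:+1/27648 = -1/9216
⇒ 3j(4 5 5; 0 3 -3)² = 2/143, sgn -1
4πI² = N·(3j₀)²·(3jₘ)² = 36/169
I = +1·√(0.213018/4π) = 0.13019760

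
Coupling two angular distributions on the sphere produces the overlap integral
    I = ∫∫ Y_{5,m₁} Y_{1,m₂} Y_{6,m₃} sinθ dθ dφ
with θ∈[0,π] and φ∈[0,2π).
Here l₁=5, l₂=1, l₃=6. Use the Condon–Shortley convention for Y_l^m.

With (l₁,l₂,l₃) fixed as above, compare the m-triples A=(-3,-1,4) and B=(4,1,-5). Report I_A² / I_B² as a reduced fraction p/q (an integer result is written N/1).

l's match ⇒ only the (l;m) 3-j factors differ between A and B.
A: triangle coeff Δ(5,1,6) = 1/858; Σ_t [0,0]: t=0:+1/161280 = 1/161280; (3j)²=15/286 [(5 1 6; -3 -1 4)], sign=+1
B: triangle coeff Δ(5,1,6) = 1/858; Σ_t [0,0]: t=0:+1/725760 = 1/725760; (3j)²=5/78 [(5 1 6; 4 1 -5)], sign=-1
I_A²/I_B² = (15/286)/(5/78) = 9/11

9/11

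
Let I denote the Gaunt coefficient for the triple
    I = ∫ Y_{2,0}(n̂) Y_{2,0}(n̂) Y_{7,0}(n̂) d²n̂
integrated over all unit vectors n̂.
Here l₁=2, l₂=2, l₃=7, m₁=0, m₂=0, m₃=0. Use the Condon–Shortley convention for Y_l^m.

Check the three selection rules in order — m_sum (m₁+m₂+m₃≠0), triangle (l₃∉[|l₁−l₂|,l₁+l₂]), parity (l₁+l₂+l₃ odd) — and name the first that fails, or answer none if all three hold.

Σmᵢ = 0  ✓
l₃∈[|l₁−l₂|,l₁+l₂]=[0,4], have l₃=7  ✗
Σlᵢ = 11 ⇒ odd

triangle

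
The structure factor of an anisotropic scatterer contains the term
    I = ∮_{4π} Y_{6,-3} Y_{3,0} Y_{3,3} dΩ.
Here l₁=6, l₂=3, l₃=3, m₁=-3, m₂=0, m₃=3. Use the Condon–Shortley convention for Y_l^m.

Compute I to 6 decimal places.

-0.108647

Checks pass: Σm=0; 12 even; l₃=3∈[3,9].
(2·6+1)(2·3+1)(2·3+1) = 637
Δ: 6! 6! 0! / 13! → 1/12012
sum: t=3:−1/1296 = -1/1296
3j²(6 3 3; 0 0 0) = Δ·Π!·Σ² = 100/3003  (sign +1)
sum: t=3:−1/25920 = -1/25920
3j²(6 3 3; -3 0 3) = Δ·Π!·Σ² = 1/143  (sign -1)
combine: 4πI² = 637·100/3003·1/143 = 700/4719
take √, sign -1: I = -0.10864734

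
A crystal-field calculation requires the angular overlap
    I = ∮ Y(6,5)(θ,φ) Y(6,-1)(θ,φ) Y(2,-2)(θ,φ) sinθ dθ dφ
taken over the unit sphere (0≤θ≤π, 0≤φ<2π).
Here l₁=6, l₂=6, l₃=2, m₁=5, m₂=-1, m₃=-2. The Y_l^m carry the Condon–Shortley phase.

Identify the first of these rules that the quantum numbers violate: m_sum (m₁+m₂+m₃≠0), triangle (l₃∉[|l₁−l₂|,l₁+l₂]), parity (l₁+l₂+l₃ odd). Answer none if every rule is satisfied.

m_sum

Σmᵢ = 2  ✗
l₃∈[|l₁−l₂|,l₁+l₂]=[0,12], have l₃=2
Σlᵢ = 14 ⇒ even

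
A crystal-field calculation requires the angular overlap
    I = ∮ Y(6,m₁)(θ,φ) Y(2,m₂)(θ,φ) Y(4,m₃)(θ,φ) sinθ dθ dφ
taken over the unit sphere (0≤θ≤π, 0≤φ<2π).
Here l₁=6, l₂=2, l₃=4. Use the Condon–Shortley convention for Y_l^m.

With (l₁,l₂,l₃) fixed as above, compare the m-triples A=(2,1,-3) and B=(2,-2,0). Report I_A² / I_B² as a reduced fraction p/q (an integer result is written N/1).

16/35

Shared (l₁,l₂,l₃)=(6,2,4): N and (l;000)² cancel in I_A²/I_B².
A: Δ = 4!·8!·0!/13! = 1/6435; Racah Σ t=3..3: t=3:−1/30240 = -1/30240; ⇒ 3j(6 2 4; 2 1 -3)² = 32/6435, sgn +1
B: Δ = 4!·8!·0!/13! = 1/6435; Racah Σ t=0..0: t=0:+1/13824 = 1/13824; ⇒ 3j(6 2 4; 2 -2 0)² = 14/1287, sgn +1
I_A²/I_B² = (32/6435)/(14/1287) = 16/35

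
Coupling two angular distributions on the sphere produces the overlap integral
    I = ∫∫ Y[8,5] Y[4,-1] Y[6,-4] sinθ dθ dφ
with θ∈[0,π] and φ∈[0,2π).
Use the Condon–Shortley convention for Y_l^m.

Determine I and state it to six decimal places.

-0.007283

Rules hold: Σm=0, L=18 even, 4≤6≤12.
N = 17·9·13 = 1989
Δ = 6!·10!·2!/19! = 1/23279256
Racah Σ t=2..4: t=2:+1/1658880 t=3:−1/518400 t=4:+1/1658880 = -1/1382400
⇒ 3j(8 4 6; 0 0 0)² = 504/46189, sgn -1
Racah Σ t=1..3: t=1:−1/19353600 t=2:+1/17418240 t=3:−1/261273600 = 1/522547200
⇒ 3j(8 4 6; 5 -1 -4)² = 5/162792, sgn +1
4πI² = N·(3j₀)²·(3jₘ)² = 45/67507
I = -1·√(0.000666598/4π) = -0.00728328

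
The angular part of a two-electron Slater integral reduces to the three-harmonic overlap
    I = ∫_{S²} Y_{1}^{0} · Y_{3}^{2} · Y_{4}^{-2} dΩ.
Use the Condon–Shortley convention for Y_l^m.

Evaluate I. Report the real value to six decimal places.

0.213244

Checks pass: Σm=0; 8 even; l₃=4∈[2,4].
(2·1+1)(2·3+1)(2·4+1) = 189
Δ: 0! 2! 6! / 9! → 1/252
sum: t=0:+1/36 = 1/36
3j²(1 3 4; 0 0 0) = Δ·Π!·Σ² = 4/63  (sign +1)
sum: t=0:+1/120 = 1/120
3j²(1 3 4; 0 2 -2) = Δ·Π!·Σ² = 1/21  (sign +1)
combine: 4πI² = 189·4/63·1/21 = 4/7
take √, sign +1: I = 0.21324362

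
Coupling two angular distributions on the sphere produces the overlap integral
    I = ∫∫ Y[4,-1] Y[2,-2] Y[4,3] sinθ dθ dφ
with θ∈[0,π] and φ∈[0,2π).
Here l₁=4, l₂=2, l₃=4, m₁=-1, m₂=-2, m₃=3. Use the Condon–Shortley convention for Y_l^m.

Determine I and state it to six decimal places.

0.159270

Checks pass: Σm=0; 10 even; l₃=4∈[2,6].
(2·4+1)(2·2+1)(2·4+1) = 405
Δ: 2! 6! 2! / 11! → 1/13860
sum: t=0:+1/192 t=1:−1/36 t=2:+1/192 = -5/288
3j²(4 2 4; 0 0 0) = Δ·Π!·Σ² = 20/693  (sign -1)
sum: t=0:+1/480 = 1/480
3j²(4 2 4; -1 -2 3) = Δ·Π!·Σ² = 3/110  (sign -1)
combine: 4πI² = 405·20/693·3/110 = 270/847
take √, sign +1: I = 0.15927046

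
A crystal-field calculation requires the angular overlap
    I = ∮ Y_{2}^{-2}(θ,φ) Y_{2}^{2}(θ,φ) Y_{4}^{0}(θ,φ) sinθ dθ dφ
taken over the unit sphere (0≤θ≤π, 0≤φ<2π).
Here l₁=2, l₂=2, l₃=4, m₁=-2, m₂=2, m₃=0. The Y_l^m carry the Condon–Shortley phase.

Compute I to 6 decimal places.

Rules hold: Σm=0, L=8 even, 0≤4≤4.
N = 5·5·9 = 225
Δ = 0!·4!·4!/9! = 1/630
Racah Σ t=0..0: t=0:+1/16 = 1/16
⇒ 3j(2 2 4; 0 0 0)² = 2/35, sgn +1
Racah Σ t=0..0: t=0:+1/576 = 1/576
⇒ 3j(2 2 4; -2 2 0)² = 1/630, sgn +1
4πI² = N·(3j₀)²·(3jₘ)² = 1/49
I = +1·√(0.0204082/4π) = 0.04029926

0.040299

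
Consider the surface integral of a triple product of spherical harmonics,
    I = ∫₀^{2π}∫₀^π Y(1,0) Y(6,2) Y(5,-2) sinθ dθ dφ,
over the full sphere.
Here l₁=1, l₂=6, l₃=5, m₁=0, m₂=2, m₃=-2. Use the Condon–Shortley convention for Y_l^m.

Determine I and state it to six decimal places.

0.231133

m-sum 0 ✓  L=12 even ✓  5≤5≤7 ✓
Π(2lᵢ+1) = 3×13×11 = 429
triangle coeff Δ(1,6,5) = 1/858
Σ_t [1,1]: t=1:−1/14400 = -1/14400
(3j)²=6/143 [(1 6 5; 0 0 0)], sign=+1
Σ_t [1,1]: t=1:−1/30240 = -1/30240
(3j)²=16/429 [(1 6 5; 0 2 -2)], sign=+1
⇒ 4πI² = 96/143
I = (+1)√(96/143/(4π)) = 0.23113338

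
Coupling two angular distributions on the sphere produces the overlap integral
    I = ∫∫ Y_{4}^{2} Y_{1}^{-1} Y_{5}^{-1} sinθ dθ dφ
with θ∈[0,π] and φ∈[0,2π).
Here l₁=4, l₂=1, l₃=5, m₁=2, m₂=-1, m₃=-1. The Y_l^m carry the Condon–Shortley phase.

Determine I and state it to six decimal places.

m-sum 0 ✓  L=10 even ✓  3≤5≤5 ✓
Π(2lᵢ+1) = 9×3×11 = 297
triangle coeff Δ(4,1,5) = 1/495
Σ_t [0,0]: t=0:+1/576 = 1/576
(3j)²=5/99 [(4 1 5; 0 0 0)], sign=-1
Σ_t [0,0]: t=0:+1/2880 = 1/2880
(3j)²=2/165 [(4 1 5; 2 -1 -1)], sign=+1
⇒ 4πI² = 2/11
I = (-1)√(2/11/(4π)) = -0.12028562

-0.120286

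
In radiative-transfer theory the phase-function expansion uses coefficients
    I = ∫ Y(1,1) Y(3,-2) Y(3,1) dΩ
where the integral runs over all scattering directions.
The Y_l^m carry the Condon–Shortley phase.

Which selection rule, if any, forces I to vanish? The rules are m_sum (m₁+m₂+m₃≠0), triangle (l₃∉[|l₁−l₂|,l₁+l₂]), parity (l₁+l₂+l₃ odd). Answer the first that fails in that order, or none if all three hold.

Σmᵢ = 0  ✓
l₃∈[|l₁−l₂|,l₁+l₂]=[2,4], have l₃=3  ✓
Σlᵢ = 7 ⇒ odd  ✗

parity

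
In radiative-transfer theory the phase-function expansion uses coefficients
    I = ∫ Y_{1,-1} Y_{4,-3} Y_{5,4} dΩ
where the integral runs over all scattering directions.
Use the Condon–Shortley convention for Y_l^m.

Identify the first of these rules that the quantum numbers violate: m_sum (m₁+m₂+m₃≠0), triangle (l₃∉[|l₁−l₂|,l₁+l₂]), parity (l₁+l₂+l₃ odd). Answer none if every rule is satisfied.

Σmᵢ = 0  ✓
l₃∈[|l₁−l₂|,l₁+l₂]=[3,5], have l₃=5  ✓
Σlᵢ = 10 ⇒ even  ✓

none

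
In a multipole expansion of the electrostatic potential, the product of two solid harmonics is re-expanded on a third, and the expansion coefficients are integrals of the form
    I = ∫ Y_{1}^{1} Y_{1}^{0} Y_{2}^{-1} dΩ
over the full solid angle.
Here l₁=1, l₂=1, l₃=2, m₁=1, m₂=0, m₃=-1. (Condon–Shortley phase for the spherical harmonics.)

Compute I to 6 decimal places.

-0.218510

Checks pass: Σm=0; 4 even; l₃=2∈[0,2].
(2·1+1)(2·1+1)(2·2+1) = 45
Δ: 0! 2! 2! / 5! → 1/30
sum: t=0:+1/1 = 1/1
3j²(1 1 2; 0 0 0) = Δ·Π!·Σ² = 2/15  (sign +1)
sum: t=0:+1/2 = 1/2
3j²(1 1 2; 1 0 -1) = Δ·Π!·Σ² = 1/10  (sign -1)
combine: 4πI² = 45·2/15·1/10 = 3/5
take √, sign -1: I = -0.21850969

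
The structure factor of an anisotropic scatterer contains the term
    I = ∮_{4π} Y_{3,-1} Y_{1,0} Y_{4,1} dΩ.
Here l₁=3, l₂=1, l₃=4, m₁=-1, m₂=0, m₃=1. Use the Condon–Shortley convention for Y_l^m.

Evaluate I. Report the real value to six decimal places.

-0.238414

Checks pass: Σm=0; 8 even; l₃=4∈[2,4].
(2·3+1)(2·1+1)(2·4+1) = 189
Δ: 0! 6! 2! / 9! → 1/252
sum: t=0:+1/36 = 1/36
3j²(3 1 4; 0 0 0) = Δ·Π!·Σ² = 4/63  (sign +1)
sum: t=0:+1/48 = 1/48
3j²(3 1 4; -1 0 1) = Δ·Π!·Σ² = 5/84  (sign -1)
combine: 4πI² = 189·4/63·5/84 = 5/7
take √, sign -1: I = -0.23841361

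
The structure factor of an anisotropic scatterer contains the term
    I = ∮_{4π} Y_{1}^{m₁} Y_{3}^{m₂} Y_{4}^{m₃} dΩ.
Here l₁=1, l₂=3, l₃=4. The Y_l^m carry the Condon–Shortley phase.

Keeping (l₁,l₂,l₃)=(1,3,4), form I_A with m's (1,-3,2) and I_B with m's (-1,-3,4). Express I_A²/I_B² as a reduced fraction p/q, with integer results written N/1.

1/28

l's match ⇒ only the (l;m) 3-j factors differ between A and B.
A: triangle coeff Δ(1,3,4) = 1/252; Σ_t [0,0]: t=0:+1/1440 = 1/1440; (3j)²=1/252 [(1 3 4; 1 -3 2)], sign=+1
B: triangle coeff Δ(1,3,4) = 1/252; Σ_t [0,0]: t=0:+1/1440 = 1/1440; (3j)²=1/9 [(1 3 4; -1 -3 4)], sign=+1
I_A²/I_B² = (1/252)/(1/9) = 1/28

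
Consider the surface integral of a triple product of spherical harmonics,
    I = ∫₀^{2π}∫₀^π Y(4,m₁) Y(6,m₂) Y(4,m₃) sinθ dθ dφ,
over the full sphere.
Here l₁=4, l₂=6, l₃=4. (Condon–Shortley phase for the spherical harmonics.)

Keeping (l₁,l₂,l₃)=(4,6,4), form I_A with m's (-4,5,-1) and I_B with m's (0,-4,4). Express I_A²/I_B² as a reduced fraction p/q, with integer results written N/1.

11/10

Same 4,6,4: normalisation and zero-m 3j drop out of the ratio.
A: Δ: 6! 2! 6! / 15! → 1/1261260; sum: t=6:+1/172800 = 1/172800; 3j²(4 6 4; -4 5 -1) = Δ·Π!·Σ² = 2/65  (sign -1)
B: Δ: 6! 2! 6! / 15! → 1/1261260; sum: t=2:+1/69120 = 1/69120; 3j²(4 6 4; 0 -4 4) = Δ·Π!·Σ² = 4/143  (sign +1)
I_A²/I_B² = (2/65)/(4/143) = 11/10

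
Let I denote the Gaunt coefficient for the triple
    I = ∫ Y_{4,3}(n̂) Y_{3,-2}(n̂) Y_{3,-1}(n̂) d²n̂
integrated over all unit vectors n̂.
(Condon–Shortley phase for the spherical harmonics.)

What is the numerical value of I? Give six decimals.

-0.095955

m-sum 0 ✓  L=10 even ✓  1≤3≤7 ✓
Π(2lᵢ+1) = 9×7×7 = 441
triangle coeff Δ(4,3,3) = 1/34650
Σ_t [1,3]: t=1:−1/72 t=2:+1/16 t=3:−1/72 = 5/144
(3j)²=2/77 [(4 3 3; 0 0 0)], sign=-1
Σ_t [0,1]: t=0:+1/144 t=1:−1/288 = 1/288
(3j)²=1/99 [(4 3 3; 3 -2 -1)], sign=+1
⇒ 4πI² = 14/121
I = (-1)√(14/121/(4π)) = -0.09595473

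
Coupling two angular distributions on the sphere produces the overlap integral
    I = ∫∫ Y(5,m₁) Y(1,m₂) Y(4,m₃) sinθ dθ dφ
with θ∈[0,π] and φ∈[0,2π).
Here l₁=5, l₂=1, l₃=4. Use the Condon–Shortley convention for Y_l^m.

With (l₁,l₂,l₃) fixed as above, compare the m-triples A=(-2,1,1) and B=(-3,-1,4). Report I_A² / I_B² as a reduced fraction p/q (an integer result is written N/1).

21/1

Shared (l₁,l₂,l₃)=(5,1,4): N and (l;000)² cancel in I_A²/I_B².
A: Δ = 2!·8!·0!/11! = 1/495; Racah Σ t=2..2: t=2:+1/1440 = 1/1440; ⇒ 3j(5 1 4; -2 1 1)² = 7/165, sgn -1
B: Δ = 2!·8!·0!/11! = 1/495; Racah Σ t=0..0: t=0:+1/80640 = 1/80640; ⇒ 3j(5 1 4; -3 -1 4)² = 1/495, sgn +1
I_A²/I_B² = (7/165)/(1/495) = 21/1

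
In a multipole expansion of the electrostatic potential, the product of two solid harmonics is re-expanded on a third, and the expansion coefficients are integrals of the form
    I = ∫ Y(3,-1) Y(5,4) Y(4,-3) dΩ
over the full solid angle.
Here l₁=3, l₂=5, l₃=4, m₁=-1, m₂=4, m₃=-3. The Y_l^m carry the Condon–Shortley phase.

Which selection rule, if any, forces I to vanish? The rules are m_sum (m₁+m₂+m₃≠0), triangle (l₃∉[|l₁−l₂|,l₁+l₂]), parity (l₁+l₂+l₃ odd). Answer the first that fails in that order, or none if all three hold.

none

azimuthal sum: -1 + 4 − 3 = 0  ✓
2 ≤ 4 ≤ 8 (triangle on l)  ✓
L = 3 + 5 + 4 = 12 (even)  ✓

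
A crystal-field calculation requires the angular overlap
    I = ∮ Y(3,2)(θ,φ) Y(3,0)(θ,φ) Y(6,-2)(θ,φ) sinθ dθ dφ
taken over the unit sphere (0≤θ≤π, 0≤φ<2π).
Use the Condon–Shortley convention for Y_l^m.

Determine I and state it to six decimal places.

0.177420

Checks pass: Σm=0; 12 even; l₃=6∈[0,6].
(2·3+1)(2·3+1)(2·6+1) = 637
Δ: 0! 6! 6! / 13! → 1/12012
sum: t=0:+1/1296 = 1/1296
3j²(3 3 6; 0 0 0) = Δ·Π!·Σ² = 100/3003  (sign +1)
sum: t=0:+1/4320 = 1/4320
3j²(3 3 6; 2 0 -2) = Δ·Π!·Σ² = 8/429  (sign +1)
combine: 4πI² = 637·100/3003·8/429 = 5600/14157
take √, sign +1: I = 0.17742036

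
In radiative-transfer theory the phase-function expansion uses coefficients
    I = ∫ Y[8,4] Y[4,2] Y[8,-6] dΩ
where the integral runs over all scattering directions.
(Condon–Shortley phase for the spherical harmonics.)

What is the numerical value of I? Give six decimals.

0.126586

m-sum 0 ✓  L=20 even ✓  4≤8≤12 ✓
Π(2lᵢ+1) = 17×9×17 = 2601
triangle coeff Δ(8,4,8) = 1/185175900
Σ_t [0,4]: t=0:+1/557383680 t=1:−1/21772800 t=2:+1/8294400 t=3:−1/21772800 t=4:+1/557383680 = 1/30965760
(3j)²=36/4199 [(8 4 8; 0 0 0)], sign=+1
Σ_t [2,4]: t=2:+1/696729600 t=3:−1/1437004800 t=4:+1/45984153600 = 1/1313832960
(3j)²=35/3876 [(8 4 8; 4 2 -6)], sign=+1
⇒ 4πI² = 945/4693
I = (+1)√(945/4693/(4π)) = 0.12658601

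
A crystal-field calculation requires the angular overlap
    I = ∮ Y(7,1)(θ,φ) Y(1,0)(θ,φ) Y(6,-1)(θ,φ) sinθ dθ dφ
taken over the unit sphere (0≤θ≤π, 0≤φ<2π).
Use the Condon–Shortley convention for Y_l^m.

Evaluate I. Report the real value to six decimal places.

-0.242415

Checks pass: Σm=0; 14 even; l₃=6∈[6,8].
(2·7+1)(2·1+1)(2·6+1) = 585
Δ: 2! 12! 0! / 15! → 1/1365
sum: t=1:−1/518400 = -1/518400
3j²(7 1 6; 0 0 0) = Δ·Π!·Σ² = 7/195  (sign -1)
sum: t=1:−1/604800 = -1/604800
3j²(7 1 6; 1 0 -1) = Δ·Π!·Σ² = 16/455  (sign +1)
combine: 4πI² = 585·7/195·16/455 = 48/65
take √, sign -1: I = -0.24241473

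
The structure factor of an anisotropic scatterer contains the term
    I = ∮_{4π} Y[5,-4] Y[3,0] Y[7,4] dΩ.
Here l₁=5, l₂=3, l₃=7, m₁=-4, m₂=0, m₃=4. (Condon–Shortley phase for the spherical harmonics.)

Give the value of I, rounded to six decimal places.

Σlᵢ=15 odd — θ-integrand is odd under cosθ→−cosθ; I=0

0.000000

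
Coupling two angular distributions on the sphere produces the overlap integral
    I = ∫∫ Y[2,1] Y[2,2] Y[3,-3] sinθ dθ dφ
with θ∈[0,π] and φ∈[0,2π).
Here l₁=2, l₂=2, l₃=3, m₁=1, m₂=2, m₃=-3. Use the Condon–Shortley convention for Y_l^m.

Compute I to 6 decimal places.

Σlᵢ=7 odd — θ-integrand is odd under cosθ→−cosθ; I=0

0.000000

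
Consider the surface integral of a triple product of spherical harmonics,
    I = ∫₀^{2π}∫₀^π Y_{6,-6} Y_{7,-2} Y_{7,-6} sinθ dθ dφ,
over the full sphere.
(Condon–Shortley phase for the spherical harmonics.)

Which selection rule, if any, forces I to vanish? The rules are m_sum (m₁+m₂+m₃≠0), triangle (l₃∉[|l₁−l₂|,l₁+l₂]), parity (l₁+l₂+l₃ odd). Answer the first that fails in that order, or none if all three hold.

azimuthal sum: -6 − 2 − 6 = -14  ✗
1 ≤ 7 ≤ 13 (triangle on l)
L = 6 + 7 + 7 = 20 (even)

m_sum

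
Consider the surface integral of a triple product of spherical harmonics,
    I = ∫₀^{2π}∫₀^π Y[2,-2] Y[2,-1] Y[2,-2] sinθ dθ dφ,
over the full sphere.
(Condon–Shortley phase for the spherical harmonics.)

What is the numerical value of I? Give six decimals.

0.000000

-2 − 1 − 2 = -5 ≠ 0: azimuthal integral kills it; I = 0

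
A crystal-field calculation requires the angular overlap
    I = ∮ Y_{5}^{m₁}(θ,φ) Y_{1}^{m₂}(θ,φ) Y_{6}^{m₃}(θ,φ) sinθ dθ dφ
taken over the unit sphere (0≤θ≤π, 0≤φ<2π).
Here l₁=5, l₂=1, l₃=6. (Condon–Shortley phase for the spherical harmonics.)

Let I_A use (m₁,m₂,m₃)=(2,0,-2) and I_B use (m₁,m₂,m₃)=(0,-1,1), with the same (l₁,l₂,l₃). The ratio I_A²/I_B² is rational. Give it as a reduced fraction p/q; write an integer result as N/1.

32/21

Shared (l₁,l₂,l₃)=(5,1,6): N and (l;000)² cancel in I_A²/I_B².
A: Δ = 0!·10!·2!/13! = 1/858; Racah Σ t=0..0: t=0:+1/30240 = 1/30240; ⇒ 3j(5 1 6; 2 0 -2)² = 16/429, sgn +1
B: Δ = 0!·10!·2!/13! = 1/858; Racah Σ t=0..0: t=0:+1/28800 = 1/28800; ⇒ 3j(5 1 6; 0 -1 1)² = 7/286, sgn -1
I_A²/I_B² = (16/429)/(7/286) = 32/21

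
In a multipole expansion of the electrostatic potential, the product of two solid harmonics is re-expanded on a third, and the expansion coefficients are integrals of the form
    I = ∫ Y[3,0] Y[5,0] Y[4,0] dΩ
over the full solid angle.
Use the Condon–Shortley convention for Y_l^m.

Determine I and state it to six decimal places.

0.148374

m-sum 0 ✓  L=12 even ✓  2≤4≤8 ✓
Π(2lᵢ+1) = 7×11×9 = 693
triangle coeff Δ(3,5,4) = 1/180180
Σ_t [1,3]: t=1:−1/576 t=2:+1/144 t=3:−1/576 = 1/288
(3j)²=20/1001 [(3 5 4; 0 0 0)], sign=+1
(m-triple is (0,0,0) — same symbol as above.)
⇒ 4πI² = 3600/13013
I = (+1)√(3600/13013/(4π)) = 0.14837393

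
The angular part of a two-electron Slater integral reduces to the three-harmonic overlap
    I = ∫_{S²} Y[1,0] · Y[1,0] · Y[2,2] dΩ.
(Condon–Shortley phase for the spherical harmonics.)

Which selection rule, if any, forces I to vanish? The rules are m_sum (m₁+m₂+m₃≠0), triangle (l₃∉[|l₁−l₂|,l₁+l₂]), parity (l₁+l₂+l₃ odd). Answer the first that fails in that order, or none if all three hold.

m_sum

azimuthal sum: 0 + 0 + 2 = 2  ✗
0 ≤ 2 ≤ 2 (triangle on l)
L = 1 + 1 + 2 = 4 (even)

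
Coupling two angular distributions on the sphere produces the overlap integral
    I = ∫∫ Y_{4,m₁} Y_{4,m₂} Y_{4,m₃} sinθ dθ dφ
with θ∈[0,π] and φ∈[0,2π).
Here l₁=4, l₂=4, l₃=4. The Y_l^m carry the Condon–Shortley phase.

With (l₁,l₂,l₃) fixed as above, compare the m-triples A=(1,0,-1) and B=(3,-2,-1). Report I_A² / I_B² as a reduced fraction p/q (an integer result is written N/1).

81/70

l's match ⇒ only the (l;m) 3-j factors differ between A and B.
A: triangle coeff Δ(4,4,4) = 1/450450; Σ_t [0,3]: t=0:+1/3456 t=1:−1/144 t=2:+1/96 t=3:−1/864 = 1/384; (3j)²=9/2002 [(4 4 4; 1 0 -1)], sign=-1
B: triangle coeff Δ(4,4,4) = 1/450450; Σ_t [0,1]: t=0:+1/576 t=1:−1/864 = 1/1728; (3j)²=5/1287 [(4 4 4; 3 -2 -1)], sign=-1
I_A²/I_B² = (9/2002)/(5/1287) = 81/70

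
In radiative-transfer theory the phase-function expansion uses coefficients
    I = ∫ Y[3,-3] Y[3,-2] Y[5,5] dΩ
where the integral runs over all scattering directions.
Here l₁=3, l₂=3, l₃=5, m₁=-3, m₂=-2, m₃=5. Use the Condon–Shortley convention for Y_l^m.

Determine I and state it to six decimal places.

0.000000

L=11 odd ⇒ parity kills the (l;000) factor ⇒ I = 0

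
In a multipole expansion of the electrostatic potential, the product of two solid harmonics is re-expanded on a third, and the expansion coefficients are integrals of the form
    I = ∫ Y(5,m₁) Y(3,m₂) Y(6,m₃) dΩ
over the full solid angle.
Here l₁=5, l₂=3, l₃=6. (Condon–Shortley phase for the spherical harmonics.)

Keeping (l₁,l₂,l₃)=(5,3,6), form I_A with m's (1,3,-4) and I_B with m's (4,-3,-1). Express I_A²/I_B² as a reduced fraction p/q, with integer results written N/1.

Same 5,3,6: normalisation and zero-m 3j drop out of the ratio.
A: Δ: 2! 8! 4! / 15! → 1/675675; sum: t=2:+1/69120 = 1/69120; 3j²(5 3 6; 1 3 -4) = Δ·Π!·Σ² = 4/143  (sign +1)
B: Δ: 2! 8! 4! / 15! → 1/675675; sum: t=0:+1/241920 = 1/241920; 3j²(5 3 6; 4 -3 -1) = Δ·Π!·Σ² = 4/1001  (sign -1)
I_A²/I_B² = (4/143)/(4/1001) = 7/1

7/1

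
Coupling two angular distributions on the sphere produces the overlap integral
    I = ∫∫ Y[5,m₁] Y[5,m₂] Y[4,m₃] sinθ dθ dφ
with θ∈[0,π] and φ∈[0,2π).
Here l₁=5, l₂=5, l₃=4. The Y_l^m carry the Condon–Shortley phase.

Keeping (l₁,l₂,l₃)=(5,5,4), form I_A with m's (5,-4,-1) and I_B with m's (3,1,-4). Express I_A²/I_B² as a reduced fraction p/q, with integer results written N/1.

6/5

Shared (l₁,l₂,l₃)=(5,5,4): N and (l;000)² cancel in I_A²/I_B².
A: Δ = 6!·4!·4!/15! = 1/3153150; Racah Σ t=0..0: t=0:+1/103680 = 1/103680; ⇒ 3j(5 5 4; 5 -4 -1)² = 4/143, sgn -1
B: Δ = 6!·4!·4!/15! = 1/3153150; Racah Σ t=2..2: t=2:+1/27648 = 1/27648; ⇒ 3j(5 5 4; 3 1 -4)² = 10/429, sgn +1
I_A²/I_B² = (4/143)/(10/429) = 6/5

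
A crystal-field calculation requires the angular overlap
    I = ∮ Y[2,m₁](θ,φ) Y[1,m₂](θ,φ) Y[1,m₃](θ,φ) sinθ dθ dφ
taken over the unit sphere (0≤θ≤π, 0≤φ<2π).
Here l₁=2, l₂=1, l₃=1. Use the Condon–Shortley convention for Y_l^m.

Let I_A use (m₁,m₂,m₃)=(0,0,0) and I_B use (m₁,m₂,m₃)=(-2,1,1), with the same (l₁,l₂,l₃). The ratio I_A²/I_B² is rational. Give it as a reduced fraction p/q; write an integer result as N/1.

Same 2,1,1: normalisation and zero-m 3j drop out of the ratio.
A: Δ: 2! 2! 0! / 5! → 1/30; sum: t=1:−1/1 = -1/1; 3j²(2 1 1; 0 0 0) = Δ·Π!·Σ² = 2/15  (sign +1)
B: Δ: 2! 2! 0! / 5! → 1/30; sum: t=2:+1/4 = 1/4; 3j²(2 1 1; -2 1 1) = Δ·Π!·Σ² = 1/5  (sign +1)
I_A²/I_B² = (2/15)/(1/5) = 2/3

2/3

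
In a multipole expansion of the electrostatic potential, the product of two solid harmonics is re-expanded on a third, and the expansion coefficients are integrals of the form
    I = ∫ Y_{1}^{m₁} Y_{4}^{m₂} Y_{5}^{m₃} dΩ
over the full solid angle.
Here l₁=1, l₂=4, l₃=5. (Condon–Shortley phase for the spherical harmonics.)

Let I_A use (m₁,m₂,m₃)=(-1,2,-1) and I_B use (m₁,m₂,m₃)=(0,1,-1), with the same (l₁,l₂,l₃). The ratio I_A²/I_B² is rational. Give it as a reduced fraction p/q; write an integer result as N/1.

l's match ⇒ only the (l;m) 3-j factors differ between A and B.
A: triangle coeff Δ(1,4,5) = 1/495; Σ_t [0,0]: t=0:+1/2880 = 1/2880; (3j)²=2/165 [(1 4 5; -1 2 -1)], sign=+1
B: triangle coeff Δ(1,4,5) = 1/495; Σ_t [0,0]: t=0:+1/720 = 1/720; (3j)²=8/165 [(1 4 5; 0 1 -1)], sign=+1
I_A²/I_B² = (2/165)/(8/165) = 1/4

1/4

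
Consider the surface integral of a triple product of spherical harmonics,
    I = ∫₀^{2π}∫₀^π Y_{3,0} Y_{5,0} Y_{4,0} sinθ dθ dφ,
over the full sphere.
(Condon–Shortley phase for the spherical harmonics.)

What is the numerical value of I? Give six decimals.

m-sum 0 ✓  L=12 even ✓  2≤4≤8 ✓
Π(2lᵢ+1) = 7×11×9 = 693
triangle coeff Δ(3,5,4) = 1/180180
Σ_t [1,3]: t=1:−1/576 t=2:+1/144 t=3:−1/576 = 1/288
(3j)²=20/1001 [(3 5 4; 0 0 0)], sign=+1
(m-triple is (0,0,0) — same symbol as above.)
⇒ 4πI² = 3600/13013
I = (+1)√(3600/13013/(4π)) = 0.14837393

0.148374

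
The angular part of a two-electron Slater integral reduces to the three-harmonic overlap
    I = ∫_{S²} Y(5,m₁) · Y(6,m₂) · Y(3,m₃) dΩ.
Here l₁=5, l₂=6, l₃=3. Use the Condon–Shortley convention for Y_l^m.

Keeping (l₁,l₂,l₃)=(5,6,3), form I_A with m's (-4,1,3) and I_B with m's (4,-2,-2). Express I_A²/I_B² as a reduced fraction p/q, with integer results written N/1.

l's match ⇒ only the (l;m) 3-j factors differ between A and B.
A: triangle coeff Δ(5,6,3) = 1/675675; Σ_t [7,7]: t=7:−1/241920 = -1/241920; (3j)²=4/1001 [(5 6 3; -4 1 3)], sign=-1
B: triangle coeff Δ(5,6,3) = 1/675675; Σ_t [0,1]: t=0:+1/967680 t=1:−1/60480 = -1/64512; (3j)²=15/1001 [(5 6 3; 4 -2 -2)], sign=+1
I_A²/I_B² = (4/1001)/(15/1001) = 4/15

4/15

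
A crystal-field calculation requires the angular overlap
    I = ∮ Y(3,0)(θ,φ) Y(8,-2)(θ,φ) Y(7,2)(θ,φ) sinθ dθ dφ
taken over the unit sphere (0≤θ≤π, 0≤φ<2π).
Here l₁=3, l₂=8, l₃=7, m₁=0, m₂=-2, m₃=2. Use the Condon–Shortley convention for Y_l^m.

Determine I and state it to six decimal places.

0.094539

m-sum 0 ✓  L=18 even ✓  5≤7≤11 ✓
Π(2lᵢ+1) = 7×17×15 = 1785
triangle coeff Δ(3,8,7) = 1/5290740
Σ_t [1,3]: t=1:−1/7257600 t=2:+1/2073600 t=3:−1/7257600 = 1/4838400
(3j)²=252/20995 [(3 8 7; 0 0 0)], sign=-1
Σ_t [1,3]: t=1:−1/7257600 t=2:+1/3870720 t=3:−1/26127360 = 43/522547200
(3j)²=1849/352716 [(3 8 7; 0 -2 2)], sign=-1
⇒ 4πI² = 116487/1037153
I = (+1)√(116487/1037153/(4π)) = 0.09453930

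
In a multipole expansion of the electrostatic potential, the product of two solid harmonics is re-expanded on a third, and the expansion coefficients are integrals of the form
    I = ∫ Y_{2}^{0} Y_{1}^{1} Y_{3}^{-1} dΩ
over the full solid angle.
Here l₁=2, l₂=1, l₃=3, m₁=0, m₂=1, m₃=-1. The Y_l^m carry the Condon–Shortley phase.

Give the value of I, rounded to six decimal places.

Checks pass: Σm=0; 6 even; l₃=3∈[1,3].
(2·2+1)(2·1+1)(2·3+1) = 105
Δ: 0! 4! 2! / 7! → 1/105
sum: t=0:+1/4 = 1/4
3j²(2 1 3; 0 0 0) = Δ·Π!·Σ² = 3/35  (sign -1)
sum: t=0:+1/8 = 1/8
3j²(2 1 3; 0 1 -1) = Δ·Π!·Σ² = 2/35  (sign +1)
combine: 4πI² = 105·3/35·2/35 = 18/35
take √, sign -1: I = -0.20230066

-0.202301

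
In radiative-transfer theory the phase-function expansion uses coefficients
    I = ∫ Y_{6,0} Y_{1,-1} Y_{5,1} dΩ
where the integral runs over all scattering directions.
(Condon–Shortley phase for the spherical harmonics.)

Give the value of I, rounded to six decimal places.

0.158246

Rules hold: Σm=0, L=12 even, 5≤5≤7.
N = 13·3·11 = 429
Δ = 2!·10!·0!/13! = 1/858
Racah Σ t=1..1: t=1:−1/14400 = -1/14400
⇒ 3j(6 1 5; 0 0 0)² = 6/143, sgn +1
Racah Σ t=0..0: t=0:+1/34560 = 1/34560
⇒ 3j(6 1 5; 0 -1 1)² = 5/286, sgn +1
4πI² = N·(3j₀)²·(3jₘ)² = 45/143
I = +1·√(0.314685/4π) = 0.15824621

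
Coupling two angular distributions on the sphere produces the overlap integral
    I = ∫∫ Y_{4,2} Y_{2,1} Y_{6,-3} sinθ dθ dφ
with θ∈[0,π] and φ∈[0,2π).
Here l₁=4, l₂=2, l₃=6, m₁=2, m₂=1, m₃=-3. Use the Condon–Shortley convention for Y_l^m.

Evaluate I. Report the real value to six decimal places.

-0.252474

Rules hold: Σm=0, L=12 even, 2≤6≤6.
N = 9·5·13 = 585
Δ = 0!·8!·4!/13! = 1/6435
Racah Σ t=0..0: t=0:+1/2304 = 1/2304
⇒ 3j(4 2 6; 0 0 0)² = 5/143, sgn +1
Racah Σ t=0..0: t=0:+1/8640 = 1/8640
⇒ 3j(4 2 6; 2 1 -3)² = 28/715, sgn -1
4πI² = N·(3j₀)²·(3jₘ)² = 1260/1573
I = -1·√(0.801017/4π) = -0.25247360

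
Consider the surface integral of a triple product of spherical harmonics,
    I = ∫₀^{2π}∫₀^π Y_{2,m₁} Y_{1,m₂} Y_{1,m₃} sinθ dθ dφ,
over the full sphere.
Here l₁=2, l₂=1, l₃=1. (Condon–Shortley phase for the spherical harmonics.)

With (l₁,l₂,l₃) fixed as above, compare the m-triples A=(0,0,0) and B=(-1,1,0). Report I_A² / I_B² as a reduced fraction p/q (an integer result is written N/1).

4/3

Shared (l₁,l₂,l₃)=(2,1,1): N and (l;000)² cancel in I_A²/I_B².
A: Δ = 2!·2!·0!/5! = 1/30; Racah Σ t=1..1: t=1:−1/1 = -1/1; ⇒ 3j(2 1 1; 0 0 0)² = 2/15, sgn +1
B: Δ = 2!·2!·0!/5! = 1/30; Racah Σ t=2..2: t=2:+1/2 = 1/2; ⇒ 3j(2 1 1; -1 1 0)² = 1/10, sgn -1
I_A²/I_B² = (2/15)/(1/10) = 4/3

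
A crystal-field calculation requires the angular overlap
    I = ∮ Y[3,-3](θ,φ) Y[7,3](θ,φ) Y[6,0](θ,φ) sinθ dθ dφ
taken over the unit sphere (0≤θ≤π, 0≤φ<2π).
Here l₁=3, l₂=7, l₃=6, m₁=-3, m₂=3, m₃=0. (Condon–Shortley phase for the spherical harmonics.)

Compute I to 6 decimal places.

0.186383

Checks pass: Σm=0; 16 even; l₃=6∈[4,10].
(2·3+1)(2·7+1)(2·6+1) = 1365
Δ: 4! 2! 10! / 17! → 1/2042040
sum: t=1:−1/207360 t=2:+1/57600 t=3:−1/207360 = 1/129600
3j²(3 7 6; 0 0 0) = Δ·Π!·Σ² = 168/12155  (sign +1)
sum: t=4:+1/829440 = 1/829440
3j²(3 7 6; -3 3 0) = Δ·Π!·Σ² = 225/9724  (sign +1)
combine: 4πI² = 1365·168/12155·225/9724 = 198450/454597
take √, sign +1: I = 0.18638345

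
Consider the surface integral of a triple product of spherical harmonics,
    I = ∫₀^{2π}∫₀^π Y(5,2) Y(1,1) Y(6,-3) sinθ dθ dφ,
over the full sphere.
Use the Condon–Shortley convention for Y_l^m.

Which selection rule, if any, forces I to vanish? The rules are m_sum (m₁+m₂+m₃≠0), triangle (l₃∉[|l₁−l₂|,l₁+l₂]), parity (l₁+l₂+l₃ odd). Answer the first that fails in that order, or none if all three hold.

none

Σmᵢ = 0  ✓
l₃∈[|l₁−l₂|,l₁+l₂]=[4,6], have l₃=6  ✓
Σlᵢ = 12 ⇒ even  ✓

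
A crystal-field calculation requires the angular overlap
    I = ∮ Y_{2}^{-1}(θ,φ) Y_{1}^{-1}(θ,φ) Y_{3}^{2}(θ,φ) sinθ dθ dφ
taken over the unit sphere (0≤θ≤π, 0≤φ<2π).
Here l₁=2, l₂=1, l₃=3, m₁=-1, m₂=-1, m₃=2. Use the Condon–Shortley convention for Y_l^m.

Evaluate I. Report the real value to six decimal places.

Rules hold: Σm=0, L=6 even, 1≤3≤3.
N = 5·3·7 = 105
Δ = 0!·4!·2!/7! = 1/105
Racah Σ t=0..0: t=0:+1/4 = 1/4
⇒ 3j(2 1 3; 0 0 0)² = 3/35, sgn -1
Racah Σ t=0..0: t=0:+1/12 = 1/12
⇒ 3j(2 1 3; -1 -1 2)² = 2/21, sgn -1
4πI² = N·(3j₀)²·(3jₘ)² = 6/7
I = +1·√(0.857143/4π) = 0.26116903

0.261169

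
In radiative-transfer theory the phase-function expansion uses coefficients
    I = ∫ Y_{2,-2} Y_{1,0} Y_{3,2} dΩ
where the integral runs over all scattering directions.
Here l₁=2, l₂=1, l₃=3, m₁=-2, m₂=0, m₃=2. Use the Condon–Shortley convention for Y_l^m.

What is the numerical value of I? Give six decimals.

0.184674

Checks pass: Σm=0; 6 even; l₃=3∈[1,3].
(2·2+1)(2·1+1)(2·3+1) = 105
Δ: 0! 4! 2! / 7! → 1/105
sum: t=0:+1/4 = 1/4
3j²(2 1 3; 0 0 0) = Δ·Π!·Σ² = 3/35  (sign -1)
sum: t=0:+1/24 = 1/24
3j²(2 1 3; -2 0 2) = Δ·Π!·Σ² = 1/21  (sign -1)
combine: 4πI² = 105·3/35·1/21 = 3/7
take √, sign +1: I = 0.18467439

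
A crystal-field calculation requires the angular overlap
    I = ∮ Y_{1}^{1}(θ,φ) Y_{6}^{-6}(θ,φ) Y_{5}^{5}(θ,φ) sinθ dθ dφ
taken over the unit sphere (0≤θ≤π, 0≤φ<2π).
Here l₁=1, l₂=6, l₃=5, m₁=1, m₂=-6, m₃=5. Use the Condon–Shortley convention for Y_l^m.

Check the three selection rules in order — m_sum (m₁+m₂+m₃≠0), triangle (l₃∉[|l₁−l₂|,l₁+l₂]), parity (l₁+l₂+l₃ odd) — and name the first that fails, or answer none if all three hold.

none

azimuthal sum: 1 − 6 + 5 = 0  ✓
5 ≤ 5 ≤ 7 (triangle on l)  ✓
L = 1 + 6 + 5 = 12 (even)  ✓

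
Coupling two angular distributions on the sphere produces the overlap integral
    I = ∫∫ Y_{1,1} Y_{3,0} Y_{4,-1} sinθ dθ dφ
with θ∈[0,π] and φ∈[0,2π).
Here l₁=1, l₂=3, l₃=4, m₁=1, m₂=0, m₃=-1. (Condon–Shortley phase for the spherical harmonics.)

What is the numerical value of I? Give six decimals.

m-sum 0 ✓  L=8 even ✓  2≤4≤4 ✓
Π(2lᵢ+1) = 3×7×9 = 189
triangle coeff Δ(1,3,4) = 1/252
Σ_t [0,0]: t=0:+1/36 = 1/36
(3j)²=4/63 [(1 3 4; 0 0 0)], sign=+1
Σ_t [0,0]: t=0:+1/72 = 1/72
(3j)²=5/126 [(1 3 4; 1 0 -1)], sign=-1
⇒ 4πI² = 10/21
I = (-1)√(10/21/(4π)) = -0.19466390

-0.194664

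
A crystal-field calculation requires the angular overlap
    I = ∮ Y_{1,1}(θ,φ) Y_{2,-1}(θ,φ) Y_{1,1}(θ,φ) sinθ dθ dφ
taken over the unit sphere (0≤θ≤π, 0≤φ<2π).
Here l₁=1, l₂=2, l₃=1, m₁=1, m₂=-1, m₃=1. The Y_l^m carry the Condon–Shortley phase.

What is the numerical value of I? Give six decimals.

0.000000

Σmᵢ = 1 ≠ 0, so the φ-integral vanishes; I = 0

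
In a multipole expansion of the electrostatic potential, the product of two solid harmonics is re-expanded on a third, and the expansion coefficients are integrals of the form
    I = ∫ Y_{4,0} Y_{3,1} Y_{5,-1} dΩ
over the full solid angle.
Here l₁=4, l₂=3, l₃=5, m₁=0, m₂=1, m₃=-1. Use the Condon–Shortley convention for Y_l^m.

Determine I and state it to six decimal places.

-0.086020

Rules hold: Σm=0, L=12 even, 1≤5≤7.
N = 9·7·11 = 693
Δ = 2!·6!·4!/13! = 1/180180
Racah Σ t=0..2: t=0:+1/576 t=1:−1/144 t=2:+1/576 = -1/288
⇒ 3j(4 3 5; 0 0 0)² = 20/1001, sgn +1
Racah Σ t=0..2: t=0:+1/2304 t=1:−1/216 t=2:+1/384 = -11/6912
⇒ 3j(4 3 5; 0 1 -1)² = 11/1638, sgn -1
4πI² = N·(3j₀)²·(3jₘ)² = 110/1183
I = -1·√(0.0929839/4π) = -0.08601992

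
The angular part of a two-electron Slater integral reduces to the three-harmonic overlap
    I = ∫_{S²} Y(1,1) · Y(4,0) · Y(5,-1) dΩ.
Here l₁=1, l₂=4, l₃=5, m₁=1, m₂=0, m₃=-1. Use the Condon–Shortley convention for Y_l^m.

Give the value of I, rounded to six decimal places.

-0.190188

Rules hold: Σm=0, L=10 even, 3≤5≤5.
N = 3·9·11 = 297
Δ = 0!·2!·8!/11! = 1/495
Racah Σ t=0..0: t=0:+1/576 = 1/576
⇒ 3j(1 4 5; 0 0 0)² = 5/99, sgn -1
Racah Σ t=0..0: t=0:+1/1152 = 1/1152
⇒ 3j(1 4 5; 1 0 -1)² = 1/33, sgn +1
4πI² = N·(3j₀)²·(3jₘ)² = 5/11
I = -1·√(0.454545/4π) = -0.19018827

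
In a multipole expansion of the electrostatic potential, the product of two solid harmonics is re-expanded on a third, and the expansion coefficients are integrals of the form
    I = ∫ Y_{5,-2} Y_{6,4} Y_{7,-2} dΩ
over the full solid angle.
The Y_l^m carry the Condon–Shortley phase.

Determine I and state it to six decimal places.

m-sum 0 ✓  L=18 even ✓  1≤7≤11 ✓
Π(2lᵢ+1) = 11×13×15 = 2145
triangle coeff Δ(5,6,7) = 1/174594420
Σ_t [0,4]: t=0:+1/4147200 t=1:−1/207360 t=2:+1/82944 t=3:−1/207360 t=4:+1/4147200 = 1/345600
(3j)²=420/46189 [(5 6 7; 0 0 0)], sign=-1
Σ_t [2,4]: t=2:+1/19353600 t=3:−1/1451520 t=4:+1/1244160 = 29/174182400
(3j)²=841/554268 [(5 6 7; -2 4 -2)], sign=-1
⇒ 4πI² = 441525/14919047
I = (+1)√(441525/14919047/(4π)) = 0.04852909

0.048529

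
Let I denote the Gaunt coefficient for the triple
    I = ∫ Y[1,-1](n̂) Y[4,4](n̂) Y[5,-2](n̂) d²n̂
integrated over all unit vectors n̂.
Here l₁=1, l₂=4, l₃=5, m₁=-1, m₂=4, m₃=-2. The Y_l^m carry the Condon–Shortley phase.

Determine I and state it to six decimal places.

0.000000

Σmᵢ = 1 ≠ 0, so the φ-integral vanishes; I = 0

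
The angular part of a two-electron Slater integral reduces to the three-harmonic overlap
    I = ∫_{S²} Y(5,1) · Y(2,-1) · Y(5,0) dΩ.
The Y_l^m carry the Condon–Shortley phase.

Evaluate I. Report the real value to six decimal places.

m-sum 0 ✓  L=12 even ✓  3≤5≤7 ✓
Π(2lᵢ+1) = 11×5×11 = 605
triangle coeff Δ(5,2,5) = 1/38610
Σ_t [0,2]: t=0:+1/2880 t=1:−1/576 t=2:+1/2880 = -1/960
(3j)²=10/429 [(5 2 5; 0 0 0)], sign=+1
Σ_t [0,1]: t=0:+1/1152 t=1:−1/1440 = 1/5760
(3j)²=1/858 [(5 2 5; 1 -1 0)], sign=-1
⇒ 4πI² = 25/1521
I = (-1)√(25/1521/(4π)) = -0.03616600

-0.036166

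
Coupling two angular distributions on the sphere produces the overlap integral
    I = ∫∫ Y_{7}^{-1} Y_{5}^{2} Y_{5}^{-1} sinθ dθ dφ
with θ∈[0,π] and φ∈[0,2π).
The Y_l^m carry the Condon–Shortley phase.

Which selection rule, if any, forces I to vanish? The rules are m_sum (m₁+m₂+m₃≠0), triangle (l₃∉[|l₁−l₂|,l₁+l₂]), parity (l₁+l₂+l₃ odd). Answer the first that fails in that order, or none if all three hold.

parity

azimuthal sum: -1 + 2 − 1 = 0  ✓
2 ≤ 5 ≤ 12 (triangle on l)  ✓
L = 7 + 5 + 5 = 17 (odd)  ✗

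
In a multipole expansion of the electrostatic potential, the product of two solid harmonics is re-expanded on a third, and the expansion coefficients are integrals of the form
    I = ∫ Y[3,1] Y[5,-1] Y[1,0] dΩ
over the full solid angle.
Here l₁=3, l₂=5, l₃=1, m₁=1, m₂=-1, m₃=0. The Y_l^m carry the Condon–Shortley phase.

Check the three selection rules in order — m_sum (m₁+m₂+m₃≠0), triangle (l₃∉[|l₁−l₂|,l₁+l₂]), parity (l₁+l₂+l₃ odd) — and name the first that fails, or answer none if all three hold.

triangle

azimuthal sum: 1 − 1 + 0 = 0  ✓
2 ≤ 1 ≤ 8 (triangle on l)  ✗
L = 3 + 5 + 1 = 9 (odd)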